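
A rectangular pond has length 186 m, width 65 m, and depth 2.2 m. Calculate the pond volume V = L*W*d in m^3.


Base area = L * W = 186 * 65 = 12090 m^2
Volume = area * depth = 12090 * 2.2 = 26598 m^3

26598 m^3


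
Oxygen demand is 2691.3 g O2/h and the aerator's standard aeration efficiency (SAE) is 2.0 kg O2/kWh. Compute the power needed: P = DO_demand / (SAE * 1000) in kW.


SAE in g O2/kWh = 2.0 * 1000 = 2000 g/kWh
P = DO_demand / SAE_g = 2691.3 / 2000 = 1.34565 kW

1.34565 kW


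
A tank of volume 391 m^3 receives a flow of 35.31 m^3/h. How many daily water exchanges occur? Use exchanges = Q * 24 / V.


Daily flow volume = 35.31 m^3/h * 24 h = 847.44 m^3/day
Exchanges = daily flow / tank volume = 847.44 / 391 = 2.16737 exchanges/day

2.16737 exchanges/day


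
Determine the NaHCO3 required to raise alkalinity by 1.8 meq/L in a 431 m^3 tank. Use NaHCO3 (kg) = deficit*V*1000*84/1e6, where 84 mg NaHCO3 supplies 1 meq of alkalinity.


Tank volume in L = 431 m^3 * 1000 = 431000 L
Total meq required = 1.8 meq/L * 431000 L = 775800 meq
NaHCO3 mass = 775800 meq * 84 mg/meq / 1e6 = 65.1672 kg

65.1672 kg


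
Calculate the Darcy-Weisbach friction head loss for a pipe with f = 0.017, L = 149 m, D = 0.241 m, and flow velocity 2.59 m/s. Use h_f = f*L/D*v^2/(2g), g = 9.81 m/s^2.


v^2 = 2.59^2 = 6.7081 m^2/s^2
L/D = 149/0.241 = 618.25726
h_f = f*(L/D)*v^2/(2g) = 0.017 * 618.25726 * 6.7081 / 19.62 = 3.59351 m

3.59351 m


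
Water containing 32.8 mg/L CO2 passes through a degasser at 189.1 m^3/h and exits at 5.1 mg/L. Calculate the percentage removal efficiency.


CO2_out / CO2_in = 5.1 / 32.8 = 0.1554878
Fraction remaining = 0.1554878
efficiency = (1 - 0.1554878) * 100 = 84.4512 %

84.4512 %


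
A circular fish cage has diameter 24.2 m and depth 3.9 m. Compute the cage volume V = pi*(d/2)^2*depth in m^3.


r = d/2 = 24.2/2 = 12.1 m
Base area = pi*r^2 = pi*12.1^2 = 459.96058 m^2
Volume = 459.96058 * 3.9 = 1793.85 m^3

1793.85 m^3


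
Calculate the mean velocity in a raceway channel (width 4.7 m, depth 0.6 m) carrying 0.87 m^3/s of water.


Cross-sectional area = W * d = 4.7 * 0.6 = 2.82 m^2
Velocity = Q / A = 0.87 / 2.82 = 0.308511 m/s

0.308511 m/s


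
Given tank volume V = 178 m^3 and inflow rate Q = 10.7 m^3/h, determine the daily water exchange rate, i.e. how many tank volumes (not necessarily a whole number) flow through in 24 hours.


Daily flow volume = 10.7 m^3/h * 24 h = 256.8 m^3/day
Exchanges = daily flow / tank volume = 256.8 / 178 = 1.4427 exchanges/day

1.4427 exchanges/day


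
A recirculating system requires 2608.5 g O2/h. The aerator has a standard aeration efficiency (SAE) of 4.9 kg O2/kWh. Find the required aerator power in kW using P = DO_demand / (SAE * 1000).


SAE in g O2/kWh = 4.9 * 1000 = 4900 g/kWh
P = DO_demand / SAE_g = 2608.5 / 4900 = 0.532347 kW

0.532347 kW


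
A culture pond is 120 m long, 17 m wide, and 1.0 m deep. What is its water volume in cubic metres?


Base area = L * W = 120 * 17 = 2040 m^2
Volume = area * depth = 2040 * 1.0 = 2040 m^3

2040 m^3


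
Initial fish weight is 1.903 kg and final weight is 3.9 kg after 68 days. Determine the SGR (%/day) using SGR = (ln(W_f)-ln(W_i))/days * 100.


ln(W_f) = ln(3.9) = 1.3609766
ln(W_i) = ln(1.903) = 0.64343159
ln(W_f) - ln(W_i) = 1.3609766 - 0.64343159 = 0.71754501
SGR = 0.71754501 / 68 * 100 = 1.05521 %/day

1.05521 %/day


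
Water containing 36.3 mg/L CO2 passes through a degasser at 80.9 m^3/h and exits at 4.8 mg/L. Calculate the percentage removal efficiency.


CO2_out / CO2_in = 4.8 / 36.3 = 0.1322314
Fraction remaining = 0.1322314
efficiency = (1 - 0.1322314) * 100 = 86.7769 %

86.7769 %


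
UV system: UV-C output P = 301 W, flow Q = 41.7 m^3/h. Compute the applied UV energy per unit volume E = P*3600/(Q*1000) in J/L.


Energy delivered per hour = 301 W * 3600 s = 1083600 J/h
Volume treated per hour = 41.7 m^3/h * 1000 = 41700 L/h
dose = 1083600 / 41700 = 25.9856 J/L

25.9856 J/L


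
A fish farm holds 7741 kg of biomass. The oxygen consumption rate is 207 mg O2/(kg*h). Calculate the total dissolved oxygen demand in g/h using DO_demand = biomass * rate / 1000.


Total O2 consumption (mg/h) = 7741 kg * 207 mg/(kg*h) = 1602387 mg/h
Convert to g/h: 1602387 / 1000 = 1602.387 g/h

1602.387 g/h


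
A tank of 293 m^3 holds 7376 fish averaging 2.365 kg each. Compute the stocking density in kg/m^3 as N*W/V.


Total biomass = 7376 fish * 2.365 kg = 17444.24 kg
Density = total biomass / volume = 17444.24 / 293 = 59.5367 kg/m^3

59.5367 kg/m^3


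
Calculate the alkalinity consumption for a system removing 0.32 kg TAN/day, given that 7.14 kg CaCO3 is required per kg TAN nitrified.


Alkalinity factor: 7.14 kg CaCO3 consumed per kg TAN nitrified
alk = 0.32 kg TAN * 7.14 = 2.2848 kg CaCO3/day

2.2848 kg CaCO3/day


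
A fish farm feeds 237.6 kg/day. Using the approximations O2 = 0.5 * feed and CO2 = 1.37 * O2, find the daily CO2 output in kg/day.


O2 = 237.6 * 0.5 = 118.8
CO2 = 118.8 * 1.37 = 162.756

162.756 kg/day


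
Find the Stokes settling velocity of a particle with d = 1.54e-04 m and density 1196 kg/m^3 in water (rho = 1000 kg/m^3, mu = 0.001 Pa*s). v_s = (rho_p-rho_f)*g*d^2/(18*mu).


Density difference: rho_p - rho_f = 1196 - 1000 = 196 kg/m^3
d^2 = (1.54e-04)^2 = 2.3716e-08 m^2
Numerator = (rho_p - rho_f) * g * d^2 = 196 * 9.81 * 2.3716e-08 = 4.5600176e-05
Denominator = 18 * mu = 18 * 0.001 = 0.018
v_s = 4.5600176e-05 / 0.018 = 0.00253334 m/s
Check: Re = rho_f * v_s * d / mu = 1000 * 0.00253334 * 1.54e-04 / 0.001 = 0.39 < 1, so Stokes' law applies.

0.00253334 m/s


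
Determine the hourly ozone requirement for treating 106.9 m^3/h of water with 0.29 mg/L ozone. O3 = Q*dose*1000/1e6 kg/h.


O3 demand (mg/h) = Q * dose * 1000 = 106.9 * 0.29 * 1000 = 31001 mg/h
Convert mg to kg: 31001 / 1e6 = 0.031001 kg/h

0.031001 kg/h


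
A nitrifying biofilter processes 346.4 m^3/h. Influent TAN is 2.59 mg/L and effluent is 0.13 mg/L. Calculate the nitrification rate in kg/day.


Concentration drop: TAN_in - TAN_out = 2.59 - 0.13 = 2.46 mg/L
Hourly TAN removed = Q * dTAN = 346.4 m^3/h * 2.46 mg/L = 852.144 g/h  (m^3/h * mg/L = g/h)
Daily TAN removed = 852.144 * 24 = 20451.456 g/day
Convert to kg/day: 20451.456 / 1000 = 20.451456 kg/day

20.451456 kg/day


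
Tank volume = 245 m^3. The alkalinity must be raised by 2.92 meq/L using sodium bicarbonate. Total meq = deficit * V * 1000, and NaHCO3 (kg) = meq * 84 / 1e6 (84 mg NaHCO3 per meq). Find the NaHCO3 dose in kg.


Tank volume in L = 245 m^3 * 1000 = 245000 L
Total meq required = 2.92 meq/L * 245000 L = 715400 meq
NaHCO3 mass = 715400 meq * 84 mg/meq / 1e6 = 60.0936 kg

60.0936 kg


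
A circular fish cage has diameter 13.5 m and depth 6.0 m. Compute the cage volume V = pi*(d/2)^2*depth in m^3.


r = d/2 = 13.5/2 = 6.75 m
Base area = pi*r^2 = pi*6.75^2 = 143.13882 m^2
Volume = 143.13882 * 6.0 = 858.833 m^3

858.833 m^3


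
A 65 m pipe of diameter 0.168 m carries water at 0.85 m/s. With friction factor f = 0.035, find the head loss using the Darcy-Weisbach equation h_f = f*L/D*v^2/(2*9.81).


v^2 = 0.85^2 = 0.7225 m^2/s^2
L/D = 65/0.168 = 386.90476
h_f = f*(L/D)*v^2/(2g) = 0.035 * 386.90476 * 0.7225 / 19.62 = 0.498667 m

0.498667 m


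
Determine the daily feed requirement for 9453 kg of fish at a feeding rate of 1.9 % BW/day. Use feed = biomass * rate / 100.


Feeding rate fraction = 1.9% / 100 = 0.019
Daily feed = 9453 kg * 0.019 = 179.607 kg/day

179.607 kg/day


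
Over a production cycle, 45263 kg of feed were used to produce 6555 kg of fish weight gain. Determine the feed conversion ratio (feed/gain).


FCR = feed consumed / weight gained
FCR = 45263 kg / 6555 kg = 6.90511

6.90511


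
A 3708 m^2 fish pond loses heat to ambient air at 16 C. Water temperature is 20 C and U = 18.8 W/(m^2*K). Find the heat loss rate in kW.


Temperature difference dT = 20 - 16 = 4 K
Heat loss (W) = U * A * dT = 18.8 * 3708 * 4 = 278841.6 W
Convert to kW: 278841.6 / 1000 = 278.8416 kW

278.8416 kW


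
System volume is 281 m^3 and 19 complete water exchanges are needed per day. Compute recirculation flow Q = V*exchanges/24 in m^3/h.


Daily recirculation volume = 281 m^3 * 19 = 5339 m^3/day
Flow rate Q = daily volume / 24 h = 5339 / 24 = 222.458 m^3/h

222.458 m^3/h


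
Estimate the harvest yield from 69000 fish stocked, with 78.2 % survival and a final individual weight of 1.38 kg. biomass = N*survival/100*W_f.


Survivors = 69000 * 78.2/100 = 53958 fish
Harvest biomass = survivors * W_f = 53958 * 1.38 = 74462.04 kg

74462.04 kg


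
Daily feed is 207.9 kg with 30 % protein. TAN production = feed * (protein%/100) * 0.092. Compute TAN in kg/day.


Protein in feed = 207.9 * 30/100 = 62.37 kg/day
TAN = protein * 0.092 = 62.37 * 0.092 = 5.73804 kg/day

5.73804 kg/day


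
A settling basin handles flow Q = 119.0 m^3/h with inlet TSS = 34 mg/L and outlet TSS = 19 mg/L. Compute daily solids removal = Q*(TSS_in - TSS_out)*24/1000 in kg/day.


Concentration drop: TSS_in - TSS_out = 34 - 19 = 15 mg/L
Hourly solids removed = Q * dTSS = 119.0 m^3/h * 15 mg/L = 1785 g/h  (m^3/h * mg/L = g/h)
Daily solids removed = 1785 * 24 = 42840 g/day
Convert g to kg: 42840 / 1000 = 42.84 kg/day

42.84 kg/day


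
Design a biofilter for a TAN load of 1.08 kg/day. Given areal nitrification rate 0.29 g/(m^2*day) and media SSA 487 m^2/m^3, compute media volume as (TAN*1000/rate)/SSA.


A = 1.08*1000 / 0.29 = 3724.1379 m^2
V = 3724.1379 / 487 = 7.6471

7.6471 m^3


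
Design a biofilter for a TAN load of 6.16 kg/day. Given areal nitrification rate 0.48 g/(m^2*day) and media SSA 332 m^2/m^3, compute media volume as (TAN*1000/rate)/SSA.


A = 6.16*1000 / 0.48 = 12833.333 m^2
V = 12833.333 / 332 = 38.6546

38.6546 m^3


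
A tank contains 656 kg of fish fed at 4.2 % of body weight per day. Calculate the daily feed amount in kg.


Feeding rate fraction = 4.2% / 100 = 0.042
Daily feed = 656 kg * 0.042 = 27.552 kg/day

27.552 kg/day


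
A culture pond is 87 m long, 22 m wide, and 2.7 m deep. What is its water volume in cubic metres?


Base area = L * W = 87 * 22 = 1914 m^2
Volume = area * depth = 1914 * 2.7 = 5167.8 m^3

5167.8 m^3


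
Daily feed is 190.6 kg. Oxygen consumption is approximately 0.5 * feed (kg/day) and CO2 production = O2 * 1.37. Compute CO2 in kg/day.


O2 = 190.6 * 0.5 = 95.3
CO2 = 95.3 * 1.37 = 130.561

130.561 kg/day


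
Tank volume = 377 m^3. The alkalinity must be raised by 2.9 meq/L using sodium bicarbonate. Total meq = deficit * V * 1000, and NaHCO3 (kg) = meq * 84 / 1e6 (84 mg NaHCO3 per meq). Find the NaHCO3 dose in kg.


Tank volume in L = 377 m^3 * 1000 = 377000 L
Total meq required = 2.9 meq/L * 377000 L = 1093300 meq
NaHCO3 mass = 1093300 meq * 84 mg/meq / 1e6 = 91.8372 kg

91.8372 kg


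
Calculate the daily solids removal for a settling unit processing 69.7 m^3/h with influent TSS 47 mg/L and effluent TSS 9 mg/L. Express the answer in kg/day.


Concentration drop: TSS_in - TSS_out = 47 - 9 = 38 mg/L
Hourly solids removed = Q * dTSS = 69.7 m^3/h * 38 mg/L = 2648.6 g/h  (m^3/h * mg/L = g/h)
Daily solids removed = 2648.6 * 24 = 63566.4 g/day
Convert g to kg: 63566.4 / 1000 = 63.5664 kg/day

63.5664 kg/day


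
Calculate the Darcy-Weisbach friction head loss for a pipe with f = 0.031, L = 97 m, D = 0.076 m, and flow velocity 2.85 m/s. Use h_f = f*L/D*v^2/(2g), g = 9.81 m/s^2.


v^2 = 2.85^2 = 8.1225 m^2/s^2
L/D = 97/0.076 = 1276.3158
h_f = f*(L/D)*v^2/(2g) = 0.031 * 1276.3158 * 8.1225 / 19.62 = 16.3799 m

16.3799 m


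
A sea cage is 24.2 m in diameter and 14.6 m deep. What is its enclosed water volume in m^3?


r = d/2 = 24.2/2 = 12.1 m
Base area = pi*r^2 = pi*12.1^2 = 459.96058 m^2
Volume = 459.96058 * 14.6 = 6715.42 m^3

6715.42 m^3


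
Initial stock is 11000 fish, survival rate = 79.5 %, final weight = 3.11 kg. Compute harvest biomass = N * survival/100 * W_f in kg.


Survivors = 11000 * 79.5/100 = 8745 fish
Harvest biomass = survivors * W_f = 8745 * 3.11 = 27196.95 kg

27196.95 kg


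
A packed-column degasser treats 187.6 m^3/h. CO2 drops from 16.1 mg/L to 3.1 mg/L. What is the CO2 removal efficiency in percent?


CO2_out / CO2_in = 3.1 / 16.1 = 0.19254658
Fraction remaining = 0.19254658
efficiency = (1 - 0.19254658) * 100 = 80.7453 %

80.7453 %


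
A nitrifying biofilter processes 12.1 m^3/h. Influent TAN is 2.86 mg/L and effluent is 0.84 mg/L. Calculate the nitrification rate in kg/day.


Concentration drop: TAN_in - TAN_out = 2.86 - 0.84 = 2.02 mg/L
Hourly TAN removed = Q * dTAN = 12.1 m^3/h * 2.02 mg/L = 24.442 g/h  (m^3/h * mg/L = g/h)
Daily TAN removed = 24.442 * 24 = 586.608 g/day
Convert to kg/day: 586.608 / 1000 = 0.586608 kg/day

0.586608 kg/day


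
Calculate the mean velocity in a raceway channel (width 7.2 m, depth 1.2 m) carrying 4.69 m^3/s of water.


Cross-sectional area = W * d = 7.2 * 1.2 = 8.64 m^2
Velocity = Q / A = 4.69 / 8.64 = 0.542824 m/s

0.542824 m/s


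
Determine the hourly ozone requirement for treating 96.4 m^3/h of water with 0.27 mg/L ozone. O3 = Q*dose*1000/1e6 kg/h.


O3 demand (mg/h) = Q * dose * 1000 = 96.4 * 0.27 * 1000 = 26028 mg/h
Convert mg to kg: 26028 / 1e6 = 0.026028 kg/h

0.026028 kg/h


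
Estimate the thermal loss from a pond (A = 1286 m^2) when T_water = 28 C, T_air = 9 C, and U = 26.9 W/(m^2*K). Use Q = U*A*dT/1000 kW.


Temperature difference dT = 28 - 9 = 19 K
Heat loss (W) = U * A * dT = 26.9 * 1286 * 19 = 657274.6 W
Convert to kW: 657274.6 / 1000 = 657.2746 kW

657.2746 kW


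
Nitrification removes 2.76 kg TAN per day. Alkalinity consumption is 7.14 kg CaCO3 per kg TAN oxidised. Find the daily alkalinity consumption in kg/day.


Alkalinity factor: 7.14 kg CaCO3 consumed per kg TAN nitrified
alk = 2.76 kg TAN * 7.14 = 19.7064 kg CaCO3/day

19.7064 kg CaCO3/day


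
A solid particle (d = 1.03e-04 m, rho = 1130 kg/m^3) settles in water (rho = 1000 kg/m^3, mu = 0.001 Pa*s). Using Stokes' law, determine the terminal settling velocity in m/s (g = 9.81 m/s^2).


Density difference: rho_p - rho_f = 1130 - 1000 = 130 kg/m^3
d^2 = (1.03e-04)^2 = 1.0609e-08 m^2
Numerator = (rho_p - rho_f) * g * d^2 = 130 * 9.81 * 1.0609e-08 = 1.3529658e-05
Denominator = 18 * mu = 18 * 0.001 = 0.018
v_s = 1.3529658e-05 / 0.018 = 7.51648e-04 m/s
Check: Re = rho_f * v_s * d / mu = 1000 * 7.51648e-04 * 1.03e-04 / 0.001 = 0.0774 < 1, so Stokes' law applies.

7.51648e-04 m/s


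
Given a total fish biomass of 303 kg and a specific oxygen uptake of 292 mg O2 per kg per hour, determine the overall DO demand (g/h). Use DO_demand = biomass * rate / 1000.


Total O2 consumption (mg/h) = 303 kg * 292 mg/(kg*h) = 88476 mg/h
Convert to g/h: 88476 / 1000 = 88.476 g/h

88.476 g/h


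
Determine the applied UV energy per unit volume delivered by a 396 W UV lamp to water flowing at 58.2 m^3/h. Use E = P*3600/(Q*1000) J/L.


Energy delivered per hour = 396 W * 3600 s = 1425600 J/h
Volume treated per hour = 58.2 m^3/h * 1000 = 58200 L/h
dose = 1425600 / 58200 = 24.4948 J/L

24.4948 J/L


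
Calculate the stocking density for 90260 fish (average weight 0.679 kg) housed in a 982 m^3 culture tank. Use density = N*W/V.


Total biomass = 90260 fish * 0.679 kg = 61286.54 kg
Density = total biomass / volume = 61286.54 / 982 = 62.4099 kg/m^3

62.4099 kg/m^3


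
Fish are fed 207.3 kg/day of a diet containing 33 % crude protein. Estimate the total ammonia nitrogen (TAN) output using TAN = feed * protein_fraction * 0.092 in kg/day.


Protein in feed = 207.3 * 33/100 = 68.409 kg/day
TAN = protein * 0.092 = 68.409 * 0.092 = 6.293628 kg/day

6.293628 kg/day


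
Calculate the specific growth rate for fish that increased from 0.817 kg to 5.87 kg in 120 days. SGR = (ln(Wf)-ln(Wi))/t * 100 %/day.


ln(W_f) = ln(5.87) = 1.7698546
ln(W_i) = ln(0.817) = -0.20211618
ln(W_f) - ln(W_i) = 1.7698546 - -0.20211618 = 1.9719708
SGR = 1.9719708 / 120 * 100 = 1.64331 %/day

1.64331 %/day


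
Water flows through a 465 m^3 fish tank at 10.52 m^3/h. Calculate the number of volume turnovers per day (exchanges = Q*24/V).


Daily flow volume = 10.52 m^3/h * 24 h = 252.48 m^3/day
Exchanges = daily flow / tank volume = 252.48 / 465 = 0.542968 exchanges/day

0.542968 exchanges/day


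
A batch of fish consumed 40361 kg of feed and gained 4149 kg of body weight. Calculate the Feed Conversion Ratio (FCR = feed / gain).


FCR = feed consumed / weight gained
FCR = 40361 kg / 4149 kg = 9.72789

9.72789


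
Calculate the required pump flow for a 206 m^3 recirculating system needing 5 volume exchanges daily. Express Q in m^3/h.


Daily recirculation volume = 206 m^3 * 5 = 1030 m^3/day
Flow rate Q = daily volume / 24 h = 1030 / 24 = 42.9167 m^3/h

42.9167 m^3/h


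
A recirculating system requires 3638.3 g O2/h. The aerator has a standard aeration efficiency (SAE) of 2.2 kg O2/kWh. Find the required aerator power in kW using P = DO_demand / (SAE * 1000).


SAE in g O2/kWh = 2.2 * 1000 = 2200 g/kWh
P = DO_demand / SAE_g = 3638.3 / 2200 = 1.65377 kW

1.65377 kW


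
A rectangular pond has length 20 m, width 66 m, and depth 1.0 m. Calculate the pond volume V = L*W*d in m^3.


Base area = L * W = 20 * 66 = 1320 m^2
Volume = area * depth = 1320 * 1.0 = 1320 m^3

1320 m^3


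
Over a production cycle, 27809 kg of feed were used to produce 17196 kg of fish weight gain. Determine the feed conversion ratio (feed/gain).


FCR = feed consumed / weight gained
FCR = 27809 kg / 17196 kg = 1.61718

1.61718


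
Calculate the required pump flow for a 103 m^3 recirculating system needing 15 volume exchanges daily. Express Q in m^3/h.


Daily recirculation volume = 103 m^3 * 15 = 1545 m^3/day
Flow rate Q = daily volume / 24 h = 1545 / 24 = 64.375 m^3/h

64.375 m^3/h


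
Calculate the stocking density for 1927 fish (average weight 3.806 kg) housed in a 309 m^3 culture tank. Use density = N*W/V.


Total biomass = 1927 fish * 3.806 kg = 7334.162 kg
Density = total biomass / volume = 7334.162 / 309 = 23.7352 kg/m^3

23.7352 kg/m^3


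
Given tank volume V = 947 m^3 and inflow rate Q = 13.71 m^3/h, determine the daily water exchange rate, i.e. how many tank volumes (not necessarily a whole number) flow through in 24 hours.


Daily flow volume = 13.71 m^3/h * 24 h = 329.04 m^3/day
Exchanges = daily flow / tank volume = 329.04 / 947 = 0.347455 exchanges/day

0.347455 exchanges/day


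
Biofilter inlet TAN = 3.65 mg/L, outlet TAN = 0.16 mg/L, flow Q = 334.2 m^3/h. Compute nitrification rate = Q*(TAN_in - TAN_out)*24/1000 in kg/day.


Concentration drop: TAN_in - TAN_out = 3.65 - 0.16 = 3.49 mg/L
Hourly TAN removed = Q * dTAN = 334.2 m^3/h * 3.49 mg/L = 1166.358 g/h  (m^3/h * mg/L = g/h)
Daily TAN removed = 1166.358 * 24 = 27992.592 g/day
Convert to kg/day: 27992.592 / 1000 = 27.992592 kg/day

27.992592 kg/day


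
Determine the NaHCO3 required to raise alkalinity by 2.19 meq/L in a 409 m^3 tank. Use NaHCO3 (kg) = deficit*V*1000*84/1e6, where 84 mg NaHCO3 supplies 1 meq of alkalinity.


Tank volume in L = 409 m^3 * 1000 = 409000 L
Total meq required = 2.19 meq/L * 409000 L = 895710 meq
NaHCO3 mass = 895710 meq * 84 mg/meq / 1e6 = 75.2396 kg

75.2396 kg


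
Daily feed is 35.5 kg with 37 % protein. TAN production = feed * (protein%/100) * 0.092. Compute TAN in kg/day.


Protein in feed = 35.5 * 37/100 = 13.135 kg/day
TAN = protein * 0.092 = 13.135 * 0.092 = 1.20842 kg/day

1.20842 kg/day


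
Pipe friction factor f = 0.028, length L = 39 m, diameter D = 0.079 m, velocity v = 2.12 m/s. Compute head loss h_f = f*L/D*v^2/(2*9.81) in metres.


v^2 = 2.12^2 = 4.4944 m^2/s^2
L/D = 39/0.079 = 493.67089
h_f = f*(L/D)*v^2/(2g) = 0.028 * 493.67089 * 4.4944 / 19.62 = 3.16642 m

3.16642 m


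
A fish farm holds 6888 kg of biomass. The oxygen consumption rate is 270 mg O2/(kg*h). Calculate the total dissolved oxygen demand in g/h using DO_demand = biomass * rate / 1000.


Total O2 consumption (mg/h) = 6888 kg * 270 mg/(kg*h) = 1859760 mg/h
Convert to g/h: 1859760 / 1000 = 1859.76 g/h

1859.76 g/h


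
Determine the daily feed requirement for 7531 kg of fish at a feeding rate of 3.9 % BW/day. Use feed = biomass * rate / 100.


Feeding rate fraction = 3.9% / 100 = 0.039
Daily feed = 7531 kg * 0.039 = 293.709 kg/day

293.709 kg/day


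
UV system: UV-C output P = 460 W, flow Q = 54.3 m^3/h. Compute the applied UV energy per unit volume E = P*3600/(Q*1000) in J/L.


Energy delivered per hour = 460 W * 3600 s = 1656000 J/h
Volume treated per hour = 54.3 m^3/h * 1000 = 54300 L/h
dose = 1656000 / 54300 = 30.4972 J/L

30.4972 J/L


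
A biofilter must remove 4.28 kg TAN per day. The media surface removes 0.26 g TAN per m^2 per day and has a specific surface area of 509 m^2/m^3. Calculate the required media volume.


A = 4.28*1000 / 0.26 = 16461.538 m^2
V = 16461.538 / 509 = 32.3409

32.3409 m^3


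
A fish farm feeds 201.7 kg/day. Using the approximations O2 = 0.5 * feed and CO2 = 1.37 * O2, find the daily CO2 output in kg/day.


O2 = 201.7 * 0.5 = 100.85
CO2 = 100.85 * 1.37 = 138.1645

138.1645 kg/day


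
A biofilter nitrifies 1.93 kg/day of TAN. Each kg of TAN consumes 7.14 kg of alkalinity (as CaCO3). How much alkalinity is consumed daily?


Alkalinity factor: 7.14 kg CaCO3 consumed per kg TAN nitrified
alk = 1.93 kg TAN * 7.14 = 13.7802 kg CaCO3/day

13.7802 kg CaCO3/day


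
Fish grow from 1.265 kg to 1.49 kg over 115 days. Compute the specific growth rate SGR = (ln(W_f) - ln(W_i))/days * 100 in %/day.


ln(W_f) = ln(1.49) = 0.39877612
ln(W_i) = ln(1.265) = 0.23507212
ln(W_f) - ln(W_i) = 0.39877612 - 0.23507212 = 0.163704
SGR = 0.163704 / 115 * 100 = 0.142351 %/day

0.142351 %/day


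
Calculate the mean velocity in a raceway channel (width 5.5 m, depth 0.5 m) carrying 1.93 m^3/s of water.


Cross-sectional area = W * d = 5.5 * 0.5 = 2.75 m^2
Velocity = Q / A = 1.93 / 2.75 = 0.701818 m/s

0.701818 m/s


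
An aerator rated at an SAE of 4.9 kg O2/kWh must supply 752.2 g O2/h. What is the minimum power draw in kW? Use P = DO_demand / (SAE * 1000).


SAE in g O2/kWh = 4.9 * 1000 = 4900 g/kWh
P = DO_demand / SAE_g = 752.2 / 4900 = 0.15351 kW

0.15351 kW


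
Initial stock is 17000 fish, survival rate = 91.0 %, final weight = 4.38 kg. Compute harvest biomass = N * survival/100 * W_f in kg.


Survivors = 17000 * 91.0/100 = 15470 fish
Harvest biomass = survivors * W_f = 15470 * 4.38 = 67758.6 kg

67758.6 kg


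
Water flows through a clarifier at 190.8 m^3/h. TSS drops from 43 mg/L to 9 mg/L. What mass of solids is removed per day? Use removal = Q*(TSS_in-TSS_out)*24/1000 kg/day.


Concentration drop: TSS_in - TSS_out = 43 - 9 = 34 mg/L
Hourly solids removed = Q * dTSS = 190.8 m^3/h * 34 mg/L = 6487.2 g/h  (m^3/h * mg/L = g/h)
Daily solids removed = 6487.2 * 24 = 155692.8 g/day
Convert g to kg: 155692.8 / 1000 = 155.6928 kg/day

155.6928 kg/day


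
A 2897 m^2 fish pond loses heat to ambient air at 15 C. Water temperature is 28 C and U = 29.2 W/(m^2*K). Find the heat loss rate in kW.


Temperature difference dT = 28 - 15 = 13 K
Heat loss (W) = U * A * dT = 29.2 * 2897 * 13 = 1099701.2 W
Convert to kW: 1099701.2 / 1000 = 1099.7012 kW

1099.7012 kW


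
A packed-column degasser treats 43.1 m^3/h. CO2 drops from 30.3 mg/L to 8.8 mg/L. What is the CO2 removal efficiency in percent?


CO2_out / CO2_in = 8.8 / 30.3 = 0.29042904
Fraction remaining = 0.29042904
efficiency = (1 - 0.29042904) * 100 = 70.9571 %

70.9571 %


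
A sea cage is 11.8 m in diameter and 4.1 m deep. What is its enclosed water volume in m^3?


r = d/2 = 11.8/2 = 5.9 m
Base area = pi*r^2 = pi*5.9^2 = 109.35884 m^2
Volume = 109.35884 * 4.1 = 448.371 m^3

448.371 m^3


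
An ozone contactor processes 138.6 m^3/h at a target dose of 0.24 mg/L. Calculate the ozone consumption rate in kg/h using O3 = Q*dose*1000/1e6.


O3 demand (mg/h) = Q * dose * 1000 = 138.6 * 0.24 * 1000 = 33264 mg/h
Convert mg to kg: 33264 / 1e6 = 0.033264 kg/h

0.033264 kg/h


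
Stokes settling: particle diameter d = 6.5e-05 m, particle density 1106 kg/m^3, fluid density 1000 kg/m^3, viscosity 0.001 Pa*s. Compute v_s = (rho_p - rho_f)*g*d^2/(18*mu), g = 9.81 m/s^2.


Density difference: rho_p - rho_f = 1106 - 1000 = 106 kg/m^3
d^2 = (6.5e-05)^2 = 4.225e-09 m^2
Numerator = (rho_p - rho_f) * g * d^2 = 106 * 9.81 * 4.225e-09 = 4.3934085e-06
Denominator = 18 * mu = 18 * 0.001 = 0.018
v_s = 4.3934085e-06 / 0.018 = 2.44078e-04 m/s
Check: Re = rho_f * v_s * d / mu = 1000 * 2.44078e-04 * 6.5e-05 / 0.001 = 0.0159 < 1, so Stokes' law applies.

2.44078e-04 m/s


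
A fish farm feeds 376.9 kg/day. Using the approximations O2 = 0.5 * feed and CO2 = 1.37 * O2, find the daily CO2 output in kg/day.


O2 = 376.9 * 0.5 = 188.45
CO2 = 188.45 * 1.37 = 258.1765

258.1765 kg/day


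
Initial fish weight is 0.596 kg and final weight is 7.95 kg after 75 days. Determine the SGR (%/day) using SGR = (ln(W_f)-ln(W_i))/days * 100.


ln(W_f) = ln(7.95) = 2.0731719
ln(W_i) = ln(0.596) = -0.51751461
ln(W_f) - ln(W_i) = 2.0731719 - -0.51751461 = 2.5906865
SGR = 2.5906865 / 75 * 100 = 3.45425 %/day

3.45425 %/day


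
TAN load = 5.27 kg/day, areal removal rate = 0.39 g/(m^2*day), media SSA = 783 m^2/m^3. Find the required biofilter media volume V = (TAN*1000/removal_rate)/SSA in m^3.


A = 5.27*1000 / 0.39 = 13512.821 m^2
V = 13512.821 / 783 = 17.2578

17.2578 m^3


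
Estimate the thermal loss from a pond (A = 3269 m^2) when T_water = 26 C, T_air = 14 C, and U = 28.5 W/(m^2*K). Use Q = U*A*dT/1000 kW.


Temperature difference dT = 26 - 14 = 12 K
Heat loss (W) = U * A * dT = 28.5 * 3269 * 12 = 1117998 W
Convert to kW: 1117998 / 1000 = 1117.998 kW

1117.998 kW


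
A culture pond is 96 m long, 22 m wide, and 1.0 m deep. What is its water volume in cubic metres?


Base area = L * W = 96 * 22 = 2112 m^2
Volume = area * depth = 2112 * 1.0 = 2112 m^3

2112 m^3


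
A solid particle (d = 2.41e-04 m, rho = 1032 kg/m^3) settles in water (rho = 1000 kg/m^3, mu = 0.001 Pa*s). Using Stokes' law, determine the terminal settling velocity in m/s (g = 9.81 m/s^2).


Density difference: rho_p - rho_f = 1032 - 1000 = 32 kg/m^3
d^2 = (2.41e-04)^2 = 5.8081e-08 m^2
Numerator = (rho_p - rho_f) * g * d^2 = 32 * 9.81 * 5.8081e-08 = 1.8232788e-05
Denominator = 18 * mu = 18 * 0.001 = 0.018
v_s = 1.8232788e-05 / 0.018 = 0.00101293 m/s
Check: Re = rho_f * v_s * d / mu = 1000 * 0.00101293 * 2.41e-04 / 0.001 = 0.244 < 1, so Stokes' law applies.

0.00101293 m/s


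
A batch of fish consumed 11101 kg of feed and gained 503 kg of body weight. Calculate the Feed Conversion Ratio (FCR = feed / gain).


FCR = feed consumed / weight gained
FCR = 11101 kg / 503 kg = 22.0696

22.0696


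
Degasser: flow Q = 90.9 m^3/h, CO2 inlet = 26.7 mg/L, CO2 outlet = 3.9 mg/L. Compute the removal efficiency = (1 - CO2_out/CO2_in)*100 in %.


CO2_out / CO2_in = 3.9 / 26.7 = 0.14606742
Fraction remaining = 0.14606742
efficiency = (1 - 0.14606742) * 100 = 85.3933 %

85.3933 %


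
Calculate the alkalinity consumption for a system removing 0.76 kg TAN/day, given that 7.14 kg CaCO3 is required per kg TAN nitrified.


Alkalinity factor: 7.14 kg CaCO3 consumed per kg TAN nitrified
alk = 0.76 kg TAN * 7.14 = 5.4264 kg CaCO3/day

5.4264 kg CaCO3/day


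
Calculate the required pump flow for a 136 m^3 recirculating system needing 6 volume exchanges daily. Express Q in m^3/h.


Daily recirculation volume = 136 m^3 * 6 = 816 m^3/day
Flow rate Q = daily volume / 24 h = 816 / 24 = 34 m^3/h

34 m^3/h


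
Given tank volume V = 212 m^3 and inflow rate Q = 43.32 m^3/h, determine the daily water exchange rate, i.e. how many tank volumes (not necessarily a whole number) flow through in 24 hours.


Daily flow volume = 43.32 m^3/h * 24 h = 1039.68 m^3/day
Exchanges = daily flow / tank volume = 1039.68 / 212 = 4.90415 exchanges/day

4.90415 exchanges/day


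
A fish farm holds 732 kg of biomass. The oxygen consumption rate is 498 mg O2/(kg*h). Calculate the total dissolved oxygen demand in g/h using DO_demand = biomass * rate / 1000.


Total O2 consumption (mg/h) = 732 kg * 498 mg/(kg*h) = 364536 mg/h
Convert to g/h: 364536 / 1000 = 364.536 g/h

364.536 g/h


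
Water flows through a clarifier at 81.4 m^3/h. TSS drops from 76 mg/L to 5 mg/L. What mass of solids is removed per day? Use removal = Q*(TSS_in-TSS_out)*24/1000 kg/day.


Concentration drop: TSS_in - TSS_out = 76 - 5 = 71 mg/L
Hourly solids removed = Q * dTSS = 81.4 m^3/h * 71 mg/L = 5779.4 g/h  (m^3/h * mg/L = g/h)
Daily solids removed = 5779.4 * 24 = 138705.6 g/day
Convert g to kg: 138705.6 / 1000 = 138.7056 kg/day

138.7056 kg/day


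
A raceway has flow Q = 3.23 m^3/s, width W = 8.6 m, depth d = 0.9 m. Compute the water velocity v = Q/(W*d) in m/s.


Cross-sectional area = W * d = 8.6 * 0.9 = 7.74 m^2
Velocity = Q / A = 3.23 / 7.74 = 0.417313 m/s

0.417313 m/s


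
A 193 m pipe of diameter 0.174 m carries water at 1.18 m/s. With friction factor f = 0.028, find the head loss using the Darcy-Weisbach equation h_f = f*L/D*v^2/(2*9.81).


v^2 = 1.18^2 = 1.3924 m^2/s^2
L/D = 193/0.174 = 1109.1954
h_f = f*(L/D)*v^2/(2g) = 0.028 * 1109.1954 * 1.3924 / 19.62 = 2.2041 m

2.2041 m


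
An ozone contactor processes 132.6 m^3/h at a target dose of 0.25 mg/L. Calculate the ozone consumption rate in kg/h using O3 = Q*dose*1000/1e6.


O3 demand (mg/h) = Q * dose * 1000 = 132.6 * 0.25 * 1000 = 33150 mg/h
Convert mg to kg: 33150 / 1e6 = 0.03315 kg/h

0.03315 kg/h


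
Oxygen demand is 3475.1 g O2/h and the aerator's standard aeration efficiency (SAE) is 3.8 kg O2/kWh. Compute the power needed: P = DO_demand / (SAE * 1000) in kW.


SAE in g O2/kWh = 3.8 * 1000 = 3800 g/kWh
P = DO_demand / SAE_g = 3475.1 / 3800 = 0.9145 kW

0.9145 kW


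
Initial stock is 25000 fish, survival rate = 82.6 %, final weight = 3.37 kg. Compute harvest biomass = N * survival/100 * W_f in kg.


Survivors = 25000 * 82.6/100 = 20650 fish
Harvest biomass = survivors * W_f = 20650 * 3.37 = 69590.5 kg

69590.5 kg


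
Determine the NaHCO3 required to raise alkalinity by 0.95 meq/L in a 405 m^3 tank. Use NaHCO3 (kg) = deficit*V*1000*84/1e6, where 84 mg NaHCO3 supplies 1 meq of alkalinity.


Tank volume in L = 405 m^3 * 1000 = 405000 L
Total meq required = 0.95 meq/L * 405000 L = 384750 meq
NaHCO3 mass = 384750 meq * 84 mg/meq / 1e6 = 32.319 kg

32.319 kg


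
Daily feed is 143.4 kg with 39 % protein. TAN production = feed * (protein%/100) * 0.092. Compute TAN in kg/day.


Protein in feed = 143.4 * 39/100 = 55.926 kg/day
TAN = protein * 0.092 = 55.926 * 0.092 = 5.145192 kg/day

5.145192 kg/day


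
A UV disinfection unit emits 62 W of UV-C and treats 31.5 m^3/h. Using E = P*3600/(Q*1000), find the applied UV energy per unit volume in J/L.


Energy delivered per hour = 62 W * 3600 s = 223200 J/h
Volume treated per hour = 31.5 m^3/h * 1000 = 31500 L/h
dose = 223200 / 31500 = 7.08571 J/L

7.08571 J/L


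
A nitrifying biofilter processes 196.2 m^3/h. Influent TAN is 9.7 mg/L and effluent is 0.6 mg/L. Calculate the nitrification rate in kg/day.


Concentration drop: TAN_in - TAN_out = 9.7 - 0.6 = 9.1 mg/L
Hourly TAN removed = Q * dTAN = 196.2 m^3/h * 9.1 mg/L = 1785.42 g/h  (m^3/h * mg/L = g/h)
Daily TAN removed = 1785.42 * 24 = 42850.08 g/day
Convert to kg/day: 42850.08 / 1000 = 42.85008 kg/day

42.85008 kg/day


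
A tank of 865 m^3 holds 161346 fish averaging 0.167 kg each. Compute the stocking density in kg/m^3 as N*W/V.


Total biomass = 161346 fish * 0.167 kg = 26944.782 kg
Density = total biomass / volume = 26944.782 / 865 = 31.15 kg/m^3

31.15 kg/m^3


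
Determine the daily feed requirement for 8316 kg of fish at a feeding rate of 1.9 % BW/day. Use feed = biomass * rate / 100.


Feeding rate fraction = 1.9% / 100 = 0.019
Daily feed = 8316 kg * 0.019 = 158.004 kg/day

158.004 kg/day


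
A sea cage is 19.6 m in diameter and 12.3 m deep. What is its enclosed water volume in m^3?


r = d/2 = 19.6/2 = 9.8 m
Base area = pi*r^2 = pi*9.8^2 = 301.71856 m^2
Volume = 301.71856 * 12.3 = 3711.14 m^3

3711.14 m^3


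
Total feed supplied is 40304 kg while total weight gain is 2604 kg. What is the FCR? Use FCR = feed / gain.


FCR = feed consumed / weight gained
FCR = 40304 kg / 2604 kg = 15.4777

15.4777


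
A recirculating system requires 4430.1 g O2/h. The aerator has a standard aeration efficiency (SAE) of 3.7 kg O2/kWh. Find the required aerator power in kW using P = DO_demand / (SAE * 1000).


SAE in g O2/kWh = 3.7 * 1000 = 3700 g/kWh
P = DO_demand / SAE_g = 4430.1 / 3700 = 1.19732 kW

1.19732 kW


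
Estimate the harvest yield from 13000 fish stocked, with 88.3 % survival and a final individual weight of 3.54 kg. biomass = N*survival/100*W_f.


Survivors = 13000 * 88.3/100 = 11479 fish
Harvest biomass = survivors * W_f = 11479 * 3.54 = 40635.66 kg

40635.66 kg


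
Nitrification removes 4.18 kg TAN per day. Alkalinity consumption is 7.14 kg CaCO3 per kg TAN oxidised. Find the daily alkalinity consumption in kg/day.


Alkalinity factor: 7.14 kg CaCO3 consumed per kg TAN nitrified
alk = 4.18 kg TAN * 7.14 = 29.8452 kg CaCO3/day

29.8452 kg CaCO3/day


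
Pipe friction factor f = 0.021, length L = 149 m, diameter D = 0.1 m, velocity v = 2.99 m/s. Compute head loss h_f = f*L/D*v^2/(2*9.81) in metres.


v^2 = 2.99^2 = 8.9401 m^2/s^2
L/D = 149/0.1 = 1490
h_f = f*(L/D)*v^2/(2g) = 0.021 * 1490 * 8.9401 / 19.62 = 14.2577 m

14.2577 m


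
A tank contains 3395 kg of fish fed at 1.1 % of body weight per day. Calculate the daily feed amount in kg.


Feeding rate fraction = 1.1% / 100 = 0.011
Daily feed = 3395 kg * 0.011 = 37.345 kg/day

37.345 kg/day


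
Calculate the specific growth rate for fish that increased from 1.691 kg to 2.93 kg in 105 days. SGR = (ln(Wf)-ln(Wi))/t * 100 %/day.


ln(W_f) = ln(2.93) = 1.0750024
ln(W_i) = ln(1.691) = 0.52532007
ln(W_f) - ln(W_i) = 1.0750024 - 0.52532007 = 0.54968233
SGR = 0.54968233 / 105 * 100 = 0.523507 %/day

0.523507 %/day


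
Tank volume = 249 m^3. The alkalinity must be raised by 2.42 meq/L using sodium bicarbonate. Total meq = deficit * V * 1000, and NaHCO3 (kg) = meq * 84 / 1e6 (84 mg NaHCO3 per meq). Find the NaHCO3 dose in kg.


Tank volume in L = 249 m^3 * 1000 = 249000 L
Total meq required = 2.42 meq/L * 249000 L = 602580 meq
NaHCO3 mass = 602580 meq * 84 mg/meq / 1e6 = 50.6167 kg

50.6167 kg


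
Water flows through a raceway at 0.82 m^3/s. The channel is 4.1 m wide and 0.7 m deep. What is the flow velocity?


Cross-sectional area = W * d = 4.1 * 0.7 = 2.87 m^2
Velocity = Q / A = 0.82 / 2.87 = 0.285714 m/s

0.285714 m/s


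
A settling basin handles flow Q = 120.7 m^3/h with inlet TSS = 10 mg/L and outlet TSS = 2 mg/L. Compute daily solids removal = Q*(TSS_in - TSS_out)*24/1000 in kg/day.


Concentration drop: TSS_in - TSS_out = 10 - 2 = 8 mg/L
Hourly solids removed = Q * dTSS = 120.7 m^3/h * 8 mg/L = 965.6 g/h  (m^3/h * mg/L = g/h)
Daily solids removed = 965.6 * 24 = 23174.4 g/day
Convert g to kg: 23174.4 / 1000 = 23.1744 kg/day

23.1744 kg/day


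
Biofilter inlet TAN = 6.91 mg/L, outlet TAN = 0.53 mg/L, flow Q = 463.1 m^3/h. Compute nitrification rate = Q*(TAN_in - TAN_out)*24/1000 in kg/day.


Concentration drop: TAN_in - TAN_out = 6.91 - 0.53 = 6.38 mg/L
Hourly TAN removed = Q * dTAN = 463.1 m^3/h * 6.38 mg/L = 2954.578 g/h  (m^3/h * mg/L = g/h)
Daily TAN removed = 2954.578 * 24 = 70909.872 g/day
Convert to kg/day: 70909.872 / 1000 = 70.909872 kg/day

70.909872 kg/day


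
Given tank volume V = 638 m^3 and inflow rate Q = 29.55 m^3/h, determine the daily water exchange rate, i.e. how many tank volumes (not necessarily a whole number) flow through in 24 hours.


Daily flow volume = 29.55 m^3/h * 24 h = 709.2 m^3/day
Exchanges = daily flow / tank volume = 709.2 / 638 = 1.1116 exchanges/day

1.1116 exchanges/day


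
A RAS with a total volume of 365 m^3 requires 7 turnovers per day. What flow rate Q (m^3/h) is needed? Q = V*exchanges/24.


Daily recirculation volume = 365 m^3 * 7 = 2555 m^3/day
Flow rate Q = daily volume / 24 h = 2555 / 24 = 106.458 m^3/h

106.458 m^3/h


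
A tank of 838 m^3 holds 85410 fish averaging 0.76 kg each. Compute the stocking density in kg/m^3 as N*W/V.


Total biomass = 85410 fish * 0.76 kg = 64911.6 kg
Density = total biomass / volume = 64911.6 / 838 = 77.4601 kg/m^3

77.4601 kg/m^3


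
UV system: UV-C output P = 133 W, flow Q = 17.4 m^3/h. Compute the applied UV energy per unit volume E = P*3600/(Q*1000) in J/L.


Energy delivered per hour = 133 W * 3600 s = 478800 J/h
Volume treated per hour = 17.4 m^3/h * 1000 = 17400 L/h
dose = 478800 / 17400 = 27.5172 J/L

27.5172 J/L


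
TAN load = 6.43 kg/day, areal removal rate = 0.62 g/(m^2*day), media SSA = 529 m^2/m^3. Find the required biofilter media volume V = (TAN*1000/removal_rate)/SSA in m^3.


A = 6.43*1000 / 0.62 = 10370.968 m^2
V = 10370.968 / 529 = 19.6049

19.6049 m^3


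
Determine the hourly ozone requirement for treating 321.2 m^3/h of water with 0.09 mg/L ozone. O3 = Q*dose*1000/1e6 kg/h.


O3 demand (mg/h) = Q * dose * 1000 = 321.2 * 0.09 * 1000 = 28908 mg/h
Convert mg to kg: 28908 / 1e6 = 0.028908 kg/h

0.028908 kg/h


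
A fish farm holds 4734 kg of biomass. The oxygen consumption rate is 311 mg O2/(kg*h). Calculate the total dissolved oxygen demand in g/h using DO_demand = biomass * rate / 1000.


Total O2 consumption (mg/h) = 4734 kg * 311 mg/(kg*h) = 1472274 mg/h
Convert to g/h: 1472274 / 1000 = 1472.274 g/h

1472.274 g/h


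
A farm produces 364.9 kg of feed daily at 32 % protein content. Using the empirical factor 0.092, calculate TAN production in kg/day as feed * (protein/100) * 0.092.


Protein in feed = 364.9 * 32/100 = 116.768 kg/day
TAN = protein * 0.092 = 116.768 * 0.092 = 10.742656 kg/day

10.742656 kg/day


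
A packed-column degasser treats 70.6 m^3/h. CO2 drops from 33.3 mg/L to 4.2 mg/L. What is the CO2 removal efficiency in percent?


CO2_out / CO2_in = 4.2 / 33.3 = 0.12612613
Fraction remaining = 0.12612613
efficiency = (1 - 0.12612613) * 100 = 87.3874 %

87.3874 %


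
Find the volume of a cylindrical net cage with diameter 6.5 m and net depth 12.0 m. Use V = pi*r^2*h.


r = d/2 = 6.5/2 = 3.25 m
Base area = pi*r^2 = pi*3.25^2 = 33.183072 m^2
Volume = 33.183072 * 12.0 = 398.197 m^3

398.197 m^3


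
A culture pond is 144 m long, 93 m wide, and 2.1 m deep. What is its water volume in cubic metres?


Base area = L * W = 144 * 93 = 13392 m^2
Volume = area * depth = 13392 * 2.1 = 28123.2 m^3

28123.2 m^3


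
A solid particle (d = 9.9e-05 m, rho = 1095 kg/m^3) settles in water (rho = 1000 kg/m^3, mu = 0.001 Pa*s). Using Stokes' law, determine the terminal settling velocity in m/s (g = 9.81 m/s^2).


Density difference: rho_p - rho_f = 1095 - 1000 = 95 kg/m^3
d^2 = (9.9e-05)^2 = 9.801e-09 m^2
Numerator = (rho_p - rho_f) * g * d^2 = 95 * 9.81 * 9.801e-09 = 9.134042e-06
Denominator = 18 * mu = 18 * 0.001 = 0.018
v_s = 9.134042e-06 / 0.018 = 5.07447e-04 m/s
Check: Re = rho_f * v_s * d / mu = 1000 * 5.07447e-04 * 9.9e-05 / 0.001 = 0.0502 < 1, so Stokes' law applies.

5.07447e-04 m/s


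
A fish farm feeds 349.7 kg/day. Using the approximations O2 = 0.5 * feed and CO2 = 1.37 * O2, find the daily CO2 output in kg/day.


O2 = 349.7 * 0.5 = 174.85
CO2 = 174.85 * 1.37 = 239.5445

239.5445 kg/day


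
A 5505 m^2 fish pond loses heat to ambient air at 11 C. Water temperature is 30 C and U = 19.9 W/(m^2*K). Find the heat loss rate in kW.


Temperature difference dT = 30 - 11 = 19 K
Heat loss (W) = U * A * dT = 19.9 * 5505 * 19 = 2081440.5 W
Convert to kW: 2081440.5 / 1000 = 2081.4405 kW

2081.4405 kW


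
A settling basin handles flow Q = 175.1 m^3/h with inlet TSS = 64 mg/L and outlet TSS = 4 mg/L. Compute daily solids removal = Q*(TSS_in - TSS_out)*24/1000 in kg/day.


Concentration drop: TSS_in - TSS_out = 64 - 4 = 60 mg/L
Hourly solids removed = Q * dTSS = 175.1 m^3/h * 60 mg/L = 10506 g/h  (m^3/h * mg/L = g/h)
Daily solids removed = 10506 * 24 = 252144 g/day
Convert g to kg: 252144 / 1000 = 252.144 kg/day

252.144 kg/day
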